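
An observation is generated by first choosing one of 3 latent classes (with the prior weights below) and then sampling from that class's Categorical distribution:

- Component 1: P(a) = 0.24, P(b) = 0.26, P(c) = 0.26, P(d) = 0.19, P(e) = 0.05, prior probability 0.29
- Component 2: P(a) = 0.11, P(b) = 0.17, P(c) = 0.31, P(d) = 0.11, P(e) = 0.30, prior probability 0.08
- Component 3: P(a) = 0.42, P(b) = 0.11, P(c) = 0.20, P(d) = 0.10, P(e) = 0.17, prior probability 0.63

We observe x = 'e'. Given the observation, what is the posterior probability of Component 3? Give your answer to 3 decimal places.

The responsibility of component k is P(Z=k) f_k(x) divided by Σ_j P(Z=j) f_j(x).
Component likelihoods at x = 'e':
  f_1 = 0.05
  f_2 = 0.3
  f_3 = 0.17
Unnormalised posteriors:
  P(Z=1)·f_1 = 0.29 × 0.05 = 0.0145
  P(Z=2)·f_2 = 0.08 × 0.3 = 0.024
  P(Z=3)·f_3 = 0.63 × 0.17 = 0.1071
Evidence: 0.0145 + 0.024 + 0.1071 = 0.1456
So the posterior for Component 3 is 0.1071 / 0.1456 ≈ 0.736.

0.736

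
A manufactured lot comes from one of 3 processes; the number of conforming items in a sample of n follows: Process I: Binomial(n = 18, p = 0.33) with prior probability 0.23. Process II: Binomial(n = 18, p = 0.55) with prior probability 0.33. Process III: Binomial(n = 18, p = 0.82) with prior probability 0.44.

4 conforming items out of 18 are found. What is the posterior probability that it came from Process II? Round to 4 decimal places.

P(component k | x) = π_k·f_k(x) / marginal(x), where marginal(x) = Σ_j π_j·f_j(x).
Evaluate each component's likelihood at the observed value:
  L_I = C(18,4)·0.33^4·0.67^14 = 3060·0.0118592·0.00367322 = 0.133298
  L_II = C(18,4)·0.55^4·0.45^14 = 3060·0.0915063·1.39629e-05 = 0.00390974
  L_III = C(18,4)·0.82^4·0.18^14 = 3060·0.452122·3.74813e-11 = 5.18552e-08
Weight by the priors:
  π_I·L_I = 0.23 × 0.133298 = 0.0306586
  π_II·L_II = 0.33 × 0.00390974 = 0.00129021
  π_III·L_III = 0.44 × 5.18552e-08 = 2.28163e-08
Normaliser: 0.0306586 + 0.00129021 + 2.28163e-08 = 0.0319488
P(Process II | x) ≈ 0.0404

0.0404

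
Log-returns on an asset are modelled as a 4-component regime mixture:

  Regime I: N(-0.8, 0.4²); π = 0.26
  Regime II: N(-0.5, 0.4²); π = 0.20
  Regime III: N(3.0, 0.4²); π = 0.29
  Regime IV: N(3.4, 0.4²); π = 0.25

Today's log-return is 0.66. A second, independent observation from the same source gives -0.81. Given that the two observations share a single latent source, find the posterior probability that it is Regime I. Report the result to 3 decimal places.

0.131

Apply Bayes' rule: the posterior for each component is proportional to its prior times its likelihood at x.
Since both observations come from the same component, the likelihood for component k is f_k(x₁)·f_k(x₂).
  p_I = [(1/(0.4·√(2π)))·exp(−(0.66−-0.8)²/(2·0.4²)) = 0.997356·exp(-6.66125) = 0.00127616] × [0.997044] = 0.00127239
  p_II = [(1/(0.4·√(2π)))·exp(−(0.66−-0.5)²/(2·0.4²)) = 0.997356·exp(-4.20500) = 0.0148813] × [0.738628] = 0.0109918
  p_III = [(1/(0.4·√(2π)))·exp(−(0.66−3.0)²/(2·0.4²)) = 0.997356·exp(-17.11125) = 3.69427e-08] × [1.98624e-20] = 7.33769e-28
  p_IV = [(1/(0.4·√(2π)))·exp(−(0.66−3.4)²/(2·0.4²)) = 0.997356·exp(-23.46125) = 6.45296e-11] × [8.79486e-25] = 5.67528e-35
Multiply by the mixture weights:
  π_I·p_I = 0.26 × 0.00127239 = 0.000330821
  π_II·p_II = 0.20 × 0.0109918 = 0.00219835
  π_III·p_III = 0.29 × 7.33769e-28 = 2.12793e-28
  π_IV·p_IV = 0.25 × 5.67528e-35 = 1.41882e-35
Marginal: 0.000330821 + 0.00219835 + 2.12793e-28 + 1.41882e-35 = 0.00252918
Responsibility of Regime I: 0.000330821 / 0.00252918 ≈ 0.131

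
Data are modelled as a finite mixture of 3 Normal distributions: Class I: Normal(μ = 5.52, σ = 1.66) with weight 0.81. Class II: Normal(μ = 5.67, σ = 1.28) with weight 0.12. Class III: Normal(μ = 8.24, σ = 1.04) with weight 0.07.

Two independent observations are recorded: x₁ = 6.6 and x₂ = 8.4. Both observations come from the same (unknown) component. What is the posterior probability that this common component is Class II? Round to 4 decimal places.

0.0751

Posterior ∝ prior × likelihood, so P(k | x) ∝ P(Z=k) f_k(x); normalise over all components.
Since both observations come from the same component, the likelihood for component k is f_k(x₁)·f_k(x₂).
  f_I = [(1/(1.66·√(2π)))·exp(−(6.6−5.52)²/(2·1.66²)) = 0.240327·exp(-0.21164) = 0.194485] × [0.0533563] = 0.010377
  f_II = [(1/(1.28·√(2π)))·exp(−(6.6−5.67)²/(2·1.28²)) = 0.311674·exp(-0.26395) = 0.23937] × [0.0320569] = 0.00767345
  f_III = [(1/(1.04·√(2π)))·exp(−(6.6−8.24)²/(2·1.04²)) = 0.383598·exp(-1.24334) = 0.110637] × [0.379085] = 0.0419408
Prior × likelihood for each component:
  P(Z=I)·f_I = 0.81 × 0.010377 = 0.00840538
  P(Z=II)·f_II = 0.12 × 0.00767345 = 0.000920815
  P(Z=III)·f_III = 0.07 × 0.0419408 = 0.00293586
Normaliser: 0.00840538 + 0.000920815 + 0.00293586 = 0.0122621
So the posterior for Class II is 0.000920815 / 0.0122621 ≈ 0.0751.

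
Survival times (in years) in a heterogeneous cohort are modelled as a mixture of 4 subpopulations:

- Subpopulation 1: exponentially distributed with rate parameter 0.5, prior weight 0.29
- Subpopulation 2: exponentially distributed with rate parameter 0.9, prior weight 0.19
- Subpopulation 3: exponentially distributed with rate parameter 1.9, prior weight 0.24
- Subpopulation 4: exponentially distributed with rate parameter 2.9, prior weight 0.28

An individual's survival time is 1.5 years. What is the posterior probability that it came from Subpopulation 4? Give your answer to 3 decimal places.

By Bayes' theorem, P(k | x) = π_k f_k(x) / Σ_j π_j f_j(x).
Evaluate each component's likelihood at the observed value:
  f_1 = 0.5·e^(−0.5·1.5) = 0.5·e^(−0.7500) = 0.236183
  f_2 = 0.9·e^(−0.9·1.5) = 0.9·e^(−1.3500) = 0.233316
  f_3 = 1.9·e^(−1.9·1.5) = 1.9·e^(−2.8500) = 0.109904
  f_4 = 2.9·e^(−2.9·1.5) = 2.9·e^(−4.3500) = 0.0374298
Multiply by the mixture weights:
  π_1·f_1 = 0.29 × 0.236183 = 0.0684932
  π_2·f_2 = 0.19 × 0.233316 = 0.0443301
  π_3·f_3 = 0.24 × 0.109904 = 0.026377
  π_4·f_4 = 0.28 × 0.0374298 = 0.0104803
Evidence: 0.0684932 + 0.0443301 + 0.026377 + 0.0104803 = 0.149681
P(Subpopulation 4 | the observation) ≈ 0.070

0.070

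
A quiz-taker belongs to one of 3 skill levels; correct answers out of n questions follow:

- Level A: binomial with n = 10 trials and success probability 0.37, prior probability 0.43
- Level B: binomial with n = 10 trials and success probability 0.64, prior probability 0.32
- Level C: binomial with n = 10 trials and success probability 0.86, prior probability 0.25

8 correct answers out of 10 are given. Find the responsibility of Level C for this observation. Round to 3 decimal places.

By Bayes' theorem, P(k | x) = π_k f_k(x) / Σ_j π_j f_j(x).
Evaluate each component's likelihood at the observed value:
  f_A = C(10,8)·0.37^8·0.63^2 = 45·0.000351248·0.3969 = 0.00627346
  f_B = C(10,8)·0.64^8·0.36^2 = 45·0.0281475·0.1296 = 0.164156
  f_C = C(10,8)·0.86^8·0.14^2 = 45·0.299218·0.0196 = 0.26391
Multiply by the mixture weights:
  π_A·f_A = 0.43 × 0.00627346 = 0.00269759
  π_B·f_B = 0.32 × 0.164156 = 0.05253
  π_C·f_C = 0.25 × 0.26391 = 0.0659776
Denominator: 0.00269759 + 0.05253 + 0.0659776 = 0.121205
Responsibility of Level C: 0.0659776 / 0.121205 ≈ 0.544

0.544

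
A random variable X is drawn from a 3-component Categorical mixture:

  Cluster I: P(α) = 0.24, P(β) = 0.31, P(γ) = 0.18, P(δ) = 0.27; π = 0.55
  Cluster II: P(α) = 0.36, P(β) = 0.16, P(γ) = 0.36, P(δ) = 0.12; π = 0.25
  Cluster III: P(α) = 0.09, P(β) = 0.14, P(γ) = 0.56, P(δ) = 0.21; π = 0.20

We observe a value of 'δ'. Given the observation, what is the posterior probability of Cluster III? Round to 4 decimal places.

The responsibility of component k is π_k f_k(x) divided by Σ_j π_j f_j(x).
Component likelihoods at x = 'δ':
  p_I = P(δ | comp) = 0.27
  p_II = P(δ | comp) = 0.12
  p_III = P(δ | comp) = 0.21
Weight by the priors:
  π_I·p_I = 0.55 × 0.27 = 0.1485
  π_II·p_II = 0.25 × 0.12 = 0.03
  π_III·p_III = 0.20 × 0.21 = 0.042
Evidence: 0.1485 + 0.03 + 0.042 = 0.2205
Responsibility of Cluster III: 0.042 / 0.2205 ≈ 0.1905

0.1905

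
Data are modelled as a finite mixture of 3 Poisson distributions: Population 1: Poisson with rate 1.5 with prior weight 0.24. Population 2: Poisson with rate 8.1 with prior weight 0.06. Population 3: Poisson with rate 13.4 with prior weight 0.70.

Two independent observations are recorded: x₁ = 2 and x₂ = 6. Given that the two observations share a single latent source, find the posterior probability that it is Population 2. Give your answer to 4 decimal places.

0.2496

Posterior ∝ prior × likelihood, so P(k | x) ∝ π_k f_k(x); normalise over all components.
Since both observations come from the same component, the likelihood for component k is f_k(x₁)·f_k(x₂).
  p_1 = [0.251021] × [0.00352999] = 0.000886103
  p_2 = [0.0099576] × [0.119067] = 0.00118562
  p_3 = [0.00013603] × [0.0121829] = 1.65723e-06
Multiply by the mixture weights:
  π_1·p_1 = 0.24 × 0.000886103 = 0.000212665
  π_2·p_2 = 0.06 × 0.00118562 = 7.11375e-05
  π_3·p_3 = 0.70 × 1.65723e-06 = 1.16006e-06
Denominator: 0.000212665 + 7.11375e-05 + 1.16006e-06 = 0.000284962
P(Population 2 | x) ≈ 0.2496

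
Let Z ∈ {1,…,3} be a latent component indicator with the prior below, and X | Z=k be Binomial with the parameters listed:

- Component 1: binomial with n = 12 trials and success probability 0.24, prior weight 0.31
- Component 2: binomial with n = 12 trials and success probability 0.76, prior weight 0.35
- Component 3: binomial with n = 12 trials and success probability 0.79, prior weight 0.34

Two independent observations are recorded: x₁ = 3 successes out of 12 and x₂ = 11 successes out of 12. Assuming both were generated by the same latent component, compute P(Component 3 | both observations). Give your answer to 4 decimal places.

0.3034

Posterior ∝ prior × likelihood, so P(k | x) ∝ π_k f_k(x); normalise over all components.
Since both observations come from the same component, the likelihood for component k is f_k(x₁)·f_k(x₂).
  L_1 = [0.257264] × [1.38777e-06] = 3.57024e-07
  L_2 = [0.000255132] × [0.140716] = 3.5901e-05
  L_3 = [8.61544e-05] × [0.188494] = 1.62396e-05
Weight by the priors:
  π_1·L_1 = 0.31 × 3.57024e-07 = 1.10677e-07
  π_2·L_2 = 0.35 × 3.5901e-05 = 1.25654e-05
  π_3·L_3 = 0.34 × 1.62396e-05 = 5.52147e-06
Evidence: 1.10677e-07 + 1.25654e-05 + 5.52147e-06 = 1.81975e-05
P(Component 3 | x₁, x₂) ≈ 0.3034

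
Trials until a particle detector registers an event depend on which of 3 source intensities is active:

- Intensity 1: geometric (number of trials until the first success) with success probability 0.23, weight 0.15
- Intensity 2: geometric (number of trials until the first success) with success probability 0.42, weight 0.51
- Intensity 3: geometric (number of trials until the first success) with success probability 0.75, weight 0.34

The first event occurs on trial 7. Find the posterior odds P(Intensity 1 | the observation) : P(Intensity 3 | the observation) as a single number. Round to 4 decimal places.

115.5003

Posterior odds = (π_i f_i(x)) / (π_j f_j(x)); the normalising sum cancels.
Geometric probabilities:
  f_1 = 0.0479371
  f_2 = 0.0159889
  f_3 = 0.000183105
Posterior odds = (π_1·f_1) / (π_3·f_3) = (0.15·0.0479371) / (0.34·0.000183105) = 0.00719057 / 6.22559e-05 ≈ 115.5003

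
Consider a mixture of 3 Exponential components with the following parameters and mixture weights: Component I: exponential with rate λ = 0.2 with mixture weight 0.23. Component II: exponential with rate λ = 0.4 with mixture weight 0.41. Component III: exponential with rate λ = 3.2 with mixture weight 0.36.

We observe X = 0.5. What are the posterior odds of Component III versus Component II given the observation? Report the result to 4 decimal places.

1.7322

The posterior odds equal the prior odds times the likelihood ratio: (P(Z=i)/P(Z=j))·(f_i(x)/f_j(x)).
Component likelihoods at x = 0.5:
  p_I = 0.180967
  p_II = 0.327492
  p_III = 0.646069
Posterior odds = (P(Z=III)·p_III) / (P(Z=II)·p_II) = (0.36·0.646069) / (0.41·0.327492) = 0.232585 / 0.134272 ≈ 1.7322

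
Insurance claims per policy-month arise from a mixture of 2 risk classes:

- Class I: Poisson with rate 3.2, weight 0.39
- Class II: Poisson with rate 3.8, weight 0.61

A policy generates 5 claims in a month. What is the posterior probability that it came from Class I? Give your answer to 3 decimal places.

Apply Bayes' rule: the posterior for each component is proportional to its prior times its likelihood at x.
Evaluate each component's likelihood at the observed value:
  p_I = e^(−3.2)·3.2^5/5! = 0.113979
  p_II = e^(−3.8)·3.8^5/5! = 0.147713
Weight by the priors:
  w_I·p_I = 0.39 × 0.113979 = 0.044452
  w_II·p_II = 0.61 × 0.147713 = 0.0901047
Denominator: 0.044452 + 0.0901047 = 0.134557
P(Class I | data) ≈ 0.330

0.330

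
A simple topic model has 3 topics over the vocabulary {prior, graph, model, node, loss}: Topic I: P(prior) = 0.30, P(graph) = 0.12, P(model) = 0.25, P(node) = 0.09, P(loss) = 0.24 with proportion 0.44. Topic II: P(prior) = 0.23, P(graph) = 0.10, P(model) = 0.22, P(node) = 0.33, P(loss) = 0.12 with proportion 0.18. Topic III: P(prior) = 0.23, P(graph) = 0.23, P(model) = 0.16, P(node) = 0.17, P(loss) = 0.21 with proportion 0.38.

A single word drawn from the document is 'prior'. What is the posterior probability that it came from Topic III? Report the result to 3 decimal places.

The responsibility of component k is P(Z=k) f_k(x) divided by Σ_j P(Z=j) f_j(x).
Evaluate each component's likelihood at the observed value:
  p_I = 0.3
  p_II = 0.23
  p_III = 0.23
Weight by the priors:
  P(Z=I)·p_I = 0.44 × 0.3 = 0.132
  P(Z=II)·p_II = 0.18 × 0.23 = 0.0414
  P(Z=III)·p_III = 0.38 × 0.23 = 0.0874
Sum: 0.132 + 0.0414 + 0.0874 = 0.2608
Responsibility of Topic III: 0.0874 / 0.2608 ≈ 0.335

0.335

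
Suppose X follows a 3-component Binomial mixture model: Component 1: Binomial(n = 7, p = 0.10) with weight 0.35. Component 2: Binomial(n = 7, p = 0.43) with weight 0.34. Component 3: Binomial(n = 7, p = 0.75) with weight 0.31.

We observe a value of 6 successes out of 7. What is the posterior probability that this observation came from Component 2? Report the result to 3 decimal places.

By Bayes' theorem, P(k | x) = π_k f_k(x) / Σ_j π_j f_j(x).
Component likelihoods at x = 6 successes out of 7:
  L_1 = C(7,6)·0.10^6·0.90^1 = 7·1e-06·0.9 = 6.3e-06
  L_2 = C(7,6)·0.43^6·0.57^1 = 7·0.00632136·0.57 = 0.0252222
  L_3 = C(7,6)·0.75^6·0.25^1 = 7·0.177979·0.25 = 0.311462
Prior × likelihood for each component:
  π_1·L_1 = 0.35 × 6.3e-06 = 2.205e-06
  π_2·L_2 = 0.34 × 0.0252222 = 0.00857556
  π_3·L_3 = 0.31 × 0.311462 = 0.0965533
Sum: 2.205e-06 + 0.00857556 + 0.0965533 = 0.105131
P(Component 2 | data) = 0.00857556 / 0.105131 ≈ 0.082

0.082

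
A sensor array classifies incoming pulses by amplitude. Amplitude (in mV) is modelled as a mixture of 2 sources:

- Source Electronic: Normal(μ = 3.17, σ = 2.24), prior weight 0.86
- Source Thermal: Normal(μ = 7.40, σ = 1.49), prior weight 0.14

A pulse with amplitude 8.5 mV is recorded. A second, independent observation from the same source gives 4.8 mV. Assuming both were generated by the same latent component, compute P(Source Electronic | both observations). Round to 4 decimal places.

The responsibility of component k is π_k f_k(x) divided by Σ_j π_j f_j(x).
Since both observations come from the same component, the likelihood for component k is f_k(x₁)·f_k(x₂).
  p_Electronic = [(1/(2.24·√(2π)))·exp(−(8.5−3.17)²/(2·2.24²)) = 0.178099·exp(-2.83093) = 0.0105004] × [0.136672] = 0.00143511
  p_Thermal = [(1/(1.49·√(2π)))·exp(−(8.5−7.40)²/(2·1.49²)) = 0.267746·exp(-0.27251) = 0.20388] × [0.0584158] = 0.0119098
Unnormalised posteriors:
  π_Electronic·p_Electronic = 0.86 × 0.00143511 = 0.0012342
  π_Thermal·p_Thermal = 0.14 × 0.0119098 = 0.00166737
Marginal: 0.0012342 + 0.00166737 = 0.00290157
P(Source Electronic | x) = 0.0012342 / 0.00290157 ≈ 0.4254

0.4254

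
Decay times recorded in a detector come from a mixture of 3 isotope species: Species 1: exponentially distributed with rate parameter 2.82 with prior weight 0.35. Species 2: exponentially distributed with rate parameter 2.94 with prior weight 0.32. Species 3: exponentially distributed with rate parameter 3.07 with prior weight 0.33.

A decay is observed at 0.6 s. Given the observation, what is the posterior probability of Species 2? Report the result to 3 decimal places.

0.320

Posterior ∝ prior × likelihood, so P(k | x) ∝ w_k f_k(x); normalise over all components.
Component likelihoods at x = 0.6 s:
  L_1 = 2.82·e^(−2.82·0.6) = 2.82·e^(−1.6920) = 0.519305
  L_2 = 2.94·e^(−2.94·0.6) = 2.94·e^(−1.7640) = 0.503793
  L_3 = 3.07·e^(−3.07·0.6) = 3.07·e^(−1.8420) = 0.486595
Multiply by the mixture weights:
  w_1·L_1 = 0.35 × 0.519305 = 0.181757
  w_2·L_2 = 0.32 × 0.503793 = 0.161214
  w_3·L_3 = 0.33 × 0.486595 = 0.160576
Denominator: 0.181757 + 0.161214 + 0.160576 = 0.503547
P(Species 2 | data) ≈ 0.320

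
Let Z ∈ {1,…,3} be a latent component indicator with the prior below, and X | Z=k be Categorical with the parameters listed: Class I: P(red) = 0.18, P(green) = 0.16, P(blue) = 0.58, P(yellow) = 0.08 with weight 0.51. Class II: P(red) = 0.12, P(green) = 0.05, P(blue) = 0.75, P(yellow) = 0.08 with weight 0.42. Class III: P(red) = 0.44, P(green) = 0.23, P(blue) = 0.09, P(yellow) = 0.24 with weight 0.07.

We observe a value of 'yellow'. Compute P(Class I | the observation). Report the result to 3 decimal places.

0.447

The responsibility of component k is π_k f_k(x) divided by Σ_j π_j f_j(x).
Categorical probabilities:
  p_I = 0.08
  p_II = 0.08
  p_III = 0.24
Multiply by the mixture weights:
  π_I·p_I = 0.51 × 0.08 = 0.0408
  π_II·p_II = 0.42 × 0.08 = 0.0336
  π_III·p_III = 0.07 × 0.24 = 0.0168
Marginal: 0.0408 + 0.0336 + 0.0168 = 0.0912
Responsibility of Class I: 0.0408 / 0.0912 ≈ 0.447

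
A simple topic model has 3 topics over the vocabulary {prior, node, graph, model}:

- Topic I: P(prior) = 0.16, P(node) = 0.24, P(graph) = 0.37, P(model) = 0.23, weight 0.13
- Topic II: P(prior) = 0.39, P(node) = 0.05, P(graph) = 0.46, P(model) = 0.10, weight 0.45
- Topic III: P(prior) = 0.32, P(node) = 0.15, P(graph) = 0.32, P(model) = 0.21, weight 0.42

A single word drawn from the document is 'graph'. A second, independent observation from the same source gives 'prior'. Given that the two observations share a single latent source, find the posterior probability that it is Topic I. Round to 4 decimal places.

0.0586

P(component k | x) = P(Z=k)·f_k(x) / marginal(x), where marginal(x) = Σ_j P(Z=j)·f_j(x).
Since both observations come from the same component, the likelihood for component k is f_k(x₁)·f_k(x₂).
  p_I = [0.37] × [0.16] = 0.0592
  p_II = [0.46] × [0.39] = 0.1794
  p_III = [0.32] × [0.32] = 0.1024
Unnormalised posteriors:
  P(Z=I)·p_I = 0.13 × 0.0592 = 0.007696
  P(Z=II)·p_II = 0.45 × 0.1794 = 0.08073
  P(Z=III)·p_III = 0.42 × 0.1024 = 0.043008
Sum: 0.007696 + 0.08073 + 0.043008 = 0.131434
So the posterior for Topic I is 0.007696 / 0.131434 ≈ 0.0586.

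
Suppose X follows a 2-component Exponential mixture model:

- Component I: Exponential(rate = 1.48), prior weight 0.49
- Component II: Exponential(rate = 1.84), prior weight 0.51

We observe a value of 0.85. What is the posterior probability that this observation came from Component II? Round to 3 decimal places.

By Bayes' theorem, P(k | x) = π_k f_k(x) / Σ_j π_j f_j(x).
Exponential densities:
  f_I = 1.48·e^(−1.48·0.85) = 1.48·e^(−1.2580) = 0.420648
  f_II = 1.84·e^(−1.84·0.85) = 1.84·e^(−1.5640) = 0.385107
Prior × likelihood for each component:
  π_I·f_I = 0.49 × 0.420648 = 0.206118
  π_II·f_II = 0.51 × 0.385107 = 0.196404
Evidence: 0.206118 + 0.196404 = 0.402522
Responsibility of Component II: 0.196404 / 0.402522 ≈ 0.488

0.488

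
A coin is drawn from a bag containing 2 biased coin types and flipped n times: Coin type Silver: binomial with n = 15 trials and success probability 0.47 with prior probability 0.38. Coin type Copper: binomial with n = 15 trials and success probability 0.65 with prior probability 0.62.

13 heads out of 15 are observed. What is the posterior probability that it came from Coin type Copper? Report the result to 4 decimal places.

0.9797

P(component k | x) = P(Z=k)·f_k(x) / marginal(x), where marginal(x) = Σ_j P(Z=j)·f_j(x).
Component likelihoods at x = 13 heads out of 15:
  f_Silver = C(15,13)·0.47^13·0.53^2 = 105·5.461e-05·0.2809 = 0.00161069
  f_Copper = C(15,13)·0.65^13·0.35^2 = 105·0.00369721·0.1225 = 0.0475553
Prior × likelihood for each component:
  P(Z=Silver)·f_Silver = 0.38 × 0.00161069 = 0.000612064
  P(Z=Copper)·f_Copper = 0.62 × 0.0475553 = 0.0294843
Marginal: 0.000612064 + 0.0294843 = 0.0300964
P(Coin type Copper | data) ≈ 0.9797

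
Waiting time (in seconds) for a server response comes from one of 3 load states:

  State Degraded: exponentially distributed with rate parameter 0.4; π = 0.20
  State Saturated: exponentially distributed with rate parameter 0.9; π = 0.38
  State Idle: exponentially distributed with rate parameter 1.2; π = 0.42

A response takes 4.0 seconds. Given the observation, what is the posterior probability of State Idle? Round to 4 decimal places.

0.1399

By Bayes' theorem, P(k | x) = π_k f_k(x) / Σ_j π_j f_j(x).
Evaluate each component's likelihood at the observed value:
  f_Degraded = 0.0807586
  f_Saturated = 0.0245914
  f_Idle = 0.0098757
Unnormalised posteriors:
  π_Degraded·f_Degraded = 0.20 × 0.0807586 = 0.0161517
  π_Saturated·f_Saturated = 0.38 × 0.0245914 = 0.00934471
  π_Idle·f_Idle = 0.42 × 0.0098757 = 0.00414779
Sum: 0.0161517 + 0.00934471 + 0.00414779 = 0.0296442
So the posterior for State Idle is 0.00414779 / 0.0296442 ≈ 0.1399.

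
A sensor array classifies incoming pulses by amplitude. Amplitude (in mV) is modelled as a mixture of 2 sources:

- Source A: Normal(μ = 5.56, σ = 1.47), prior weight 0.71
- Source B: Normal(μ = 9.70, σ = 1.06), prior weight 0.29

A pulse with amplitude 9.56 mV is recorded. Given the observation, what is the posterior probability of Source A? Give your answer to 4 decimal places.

0.0421

P(component k | x) = P(Z=k)·f_k(x) / marginal(x), where marginal(x) = Σ_j P(Z=j)·f_j(x).
Evaluate each component's likelihood at the observed value:
  p_A = 0.00669522
  p_B = 0.373092
Multiply by the mixture weights:
  P(Z=A)·p_A = 0.71 × 0.00669522 = 0.0047536
  P(Z=B)·p_B = 0.29 × 0.373092 = 0.108197
Evidence: 0.0047536 + 0.108197 = 0.11295
P(Source A | 9.56 mV) = 0.0047536 / 0.11295 ≈ 0.0421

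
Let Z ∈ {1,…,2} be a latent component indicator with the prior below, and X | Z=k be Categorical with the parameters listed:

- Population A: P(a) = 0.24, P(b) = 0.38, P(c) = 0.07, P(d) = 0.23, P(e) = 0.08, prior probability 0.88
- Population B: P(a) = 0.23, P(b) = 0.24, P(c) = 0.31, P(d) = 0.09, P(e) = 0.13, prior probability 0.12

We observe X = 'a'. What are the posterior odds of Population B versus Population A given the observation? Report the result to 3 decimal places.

0.131

Posterior odds = (π_i f_i(x)) / (π_j f_j(x)); the normalising sum cancels.
Categorical probabilities:
  L_A = 0.24
  L_B = 0.23
Posterior odds = (π_B·L_B) / (π_A·L_A) = (0.12·0.23) / (0.88·0.24) = 0.0276 / 0.2112 ≈ 0.131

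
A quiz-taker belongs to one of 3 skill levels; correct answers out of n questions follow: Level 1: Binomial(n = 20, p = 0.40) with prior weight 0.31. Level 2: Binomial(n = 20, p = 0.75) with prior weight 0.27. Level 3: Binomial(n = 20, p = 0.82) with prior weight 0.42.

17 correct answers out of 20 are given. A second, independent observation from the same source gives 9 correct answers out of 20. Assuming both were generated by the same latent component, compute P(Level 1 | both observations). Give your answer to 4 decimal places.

0.0164

Apply Bayes' rule: the posterior for each component is proportional to its prior times its likelihood at x.
Since both observations come from the same component, the likelihood for component k is f_k(x₁)·f_k(x₂).
  p_1 = [4.23037e-05] × [0.159738] = 6.75753e-06
  p_2 = [0.133896] × [0.00300675] = 0.000402591
  p_3 = [0.227802] × [0.000180937] = 4.12179e-05
Weight by the priors:
  π_1·p_1 = 0.31 × 6.75753e-06 = 2.09483e-06
  π_2·p_2 = 0.27 × 0.000402591 = 0.000108699
  π_3·p_3 = 0.42 × 4.12179e-05 = 1.73115e-05
Marginal: 2.09483e-06 + 0.000108699 + 1.73115e-05 = 0.000128106
Responsibility of Level 1: 2.09483e-06 / 0.000128106 ≈ 0.0164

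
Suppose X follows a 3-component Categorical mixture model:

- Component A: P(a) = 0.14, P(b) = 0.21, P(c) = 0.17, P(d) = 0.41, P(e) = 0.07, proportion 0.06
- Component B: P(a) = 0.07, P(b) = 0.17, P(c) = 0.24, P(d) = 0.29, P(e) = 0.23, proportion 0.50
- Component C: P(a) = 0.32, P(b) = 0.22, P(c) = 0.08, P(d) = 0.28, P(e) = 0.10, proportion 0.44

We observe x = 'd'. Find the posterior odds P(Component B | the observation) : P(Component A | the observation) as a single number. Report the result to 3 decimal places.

5.894

The posterior odds equal the prior odds times the likelihood ratio: (w_i/w_j)·(f_i(x)/f_j(x)).
Categorical probabilities:
  L_A = P(d | comp) = 0.41
  L_B = P(d | comp) = 0.29
  L_C = P(d | comp) = 0.28
Odds = (0.50/0.06) × (0.29/0.41) = 8.33333 × 0.707317 ≈ 5.894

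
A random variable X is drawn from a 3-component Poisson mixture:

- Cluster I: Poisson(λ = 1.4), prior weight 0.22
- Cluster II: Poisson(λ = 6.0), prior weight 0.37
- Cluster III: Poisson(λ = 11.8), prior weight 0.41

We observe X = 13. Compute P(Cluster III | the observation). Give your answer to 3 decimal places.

0.957

The responsibility of component k is π_k f_k(x) divided by Σ_j π_j f_j(x).
Evaluate each component's likelihood at the observed value:
  p_I = e^(−1.4)·1.4^13/13! = 3.1432e-09
  p_II = e^(−6.0)·6.0^13/13! = 0.00519899
  p_III = e^(−11.8)·11.8^13/13! = 0.103636
Prior × likelihood for each component:
  π_I·p_I = 0.22 × 3.1432e-09 = 6.91504e-10
  π_II·p_II = 0.37 × 0.00519899 = 0.00192363
  π_III·p_III = 0.41 × 0.103636 = 0.0424908
Marginal: 6.91504e-10 + 0.00192363 + 0.0424908 = 0.0444144
P(Cluster III | the observation) = 0.0424908 / 0.0444144 ≈ 0.957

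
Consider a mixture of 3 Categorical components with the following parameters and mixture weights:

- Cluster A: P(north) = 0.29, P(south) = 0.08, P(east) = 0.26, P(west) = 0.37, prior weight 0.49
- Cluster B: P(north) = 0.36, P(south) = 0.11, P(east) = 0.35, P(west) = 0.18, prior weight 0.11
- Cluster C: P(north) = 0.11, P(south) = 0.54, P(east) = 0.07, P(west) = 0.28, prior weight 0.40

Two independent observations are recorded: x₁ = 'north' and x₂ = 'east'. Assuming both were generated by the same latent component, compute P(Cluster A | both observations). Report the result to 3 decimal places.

Posterior ∝ prior × likelihood, so P(k | x) ∝ π_k f_k(x); normalise over all components.
Since both observations come from the same component, the likelihood for component k is f_k(x₁)·f_k(x₂).
  p_A = [P(north | comp) = 0.29] × [0.26] = 0.0754
  p_B = [P(north | comp) = 0.36] × [0.35] = 0.126
  p_C = [P(north | comp) = 0.11] × [0.07] = 0.0077
Multiply by the mixture weights:
  π_A·p_A = 0.49 × 0.0754 = 0.036946
  π_B·p_B = 0.11 × 0.126 = 0.01386
  π_C·p_C = 0.40 × 0.0077 = 0.00308
Marginal: 0.036946 + 0.01386 + 0.00308 = 0.053886
P(Cluster A | x) ≈ 0.686

0.686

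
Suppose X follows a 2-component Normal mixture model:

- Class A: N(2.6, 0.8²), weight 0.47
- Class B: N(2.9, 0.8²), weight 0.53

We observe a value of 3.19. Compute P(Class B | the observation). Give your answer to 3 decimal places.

0.581

By Bayes' theorem, P(k | x) = w_k f_k(x) / Σ_j w_j f_j(x).
Component likelihoods at x = 3.19:
  f_A = (1/(0.8·√(2π)))·exp(−(3.19−2.6)²/(2·0.8²)) = 0.498678·exp(-0.27195) = 0.379938
  f_B = (1/(0.8·√(2π)))·exp(−(3.19−2.9)²/(2·0.8²)) = 0.498678·exp(-0.06570) = 0.466966
Weight by the priors:
  w_A·f_A = 0.47 × 0.379938 = 0.178571
  w_B·f_B = 0.53 × 0.466966 = 0.247492
Evidence: 0.178571 + 0.247492 = 0.426063
P(Class B | x) = 0.247492 / 0.426063 ≈ 0.581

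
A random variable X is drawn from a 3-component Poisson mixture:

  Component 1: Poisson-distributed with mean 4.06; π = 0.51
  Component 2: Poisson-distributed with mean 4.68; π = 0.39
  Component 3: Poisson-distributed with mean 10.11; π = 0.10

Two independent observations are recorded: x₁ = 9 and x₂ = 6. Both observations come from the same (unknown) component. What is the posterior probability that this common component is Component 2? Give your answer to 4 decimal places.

P(component k | x) = π_k·f_k(x) / marginal(x), where marginal(x) = Σ_j π_j·f_j(x).
Since both observations come from the same component, the likelihood for component k is f_k(x₁)·f_k(x₂).
  f_1 = [e^(−4.06)·4.06^9/9! = 0.0142474] × [0.107297] = 0.00152871
  f_2 = [e^(−4.68)·4.68^9/9! = 0.0275392] × [0.135408] = 0.00372903
  f_3 = [e^(−10.11)·10.11^9/9! = 0.123674] × [0.0603194] = 0.00745998
Unnormalised posteriors:
  π_1·f_1 = 0.51 × 0.00152871 = 0.00077964
  π_2·f_2 = 0.39 × 0.00372903 = 0.00145432
  π_3·f_3 = 0.10 × 0.00745998 = 0.000745998
Marginal: 0.00077964 + 0.00145432 + 0.000745998 = 0.00297996
So the posterior for Component 2 is 0.00145432 / 0.00297996 ≈ 0.4880.

0.4880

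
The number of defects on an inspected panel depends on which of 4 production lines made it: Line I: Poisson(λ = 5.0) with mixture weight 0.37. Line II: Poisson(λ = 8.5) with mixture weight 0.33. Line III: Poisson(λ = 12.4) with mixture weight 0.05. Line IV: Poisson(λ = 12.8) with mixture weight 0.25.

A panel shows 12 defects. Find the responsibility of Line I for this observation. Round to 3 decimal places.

P(component k | x) = P(Z=k)·f_k(x) / marginal(x), where marginal(x) = Σ_j P(Z=j)·f_j(x).
Poisson probabilities:
  f_I = 0.00343424
  f_II = 0.0604209
  f_III = 0.113624
  f_IV = 0.111484
Unnormalised posteriors:
  P(Z=I)·f_I = 0.37 × 0.00343424 = 0.00127067
  P(Z=II)·f_II = 0.33 × 0.0604209 = 0.0199389
  P(Z=III)·f_III = 0.05 × 0.113624 = 0.00568122
  P(Z=IV)·f_IV = 0.25 × 0.111484 = 0.027871
Evidence: 0.00127067 + 0.0199389 + 0.00568122 + 0.027871 = 0.0547618
P(Line I | 12 defects) = 0.00127067 / 0.0547618 ≈ 0.023

0.023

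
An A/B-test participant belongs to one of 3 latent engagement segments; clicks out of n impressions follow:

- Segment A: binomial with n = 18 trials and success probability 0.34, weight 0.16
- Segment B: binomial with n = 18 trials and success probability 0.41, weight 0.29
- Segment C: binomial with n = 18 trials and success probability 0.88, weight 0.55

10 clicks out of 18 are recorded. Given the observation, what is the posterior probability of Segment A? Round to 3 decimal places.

The responsibility of component k is P(Z=k) f_k(x) divided by Σ_j P(Z=j) f_j(x).
Binomial probabilities:
  p_A = 0.0325236
  p_B = 0.0862407
  p_C = 0.000524003
Unnormalised posteriors:
  P(Z=A)·p_A = 0.16 × 0.0325236 = 0.00520377
  P(Z=B)·p_B = 0.29 × 0.0862407 = 0.0250098
  P(Z=C)·p_C = 0.55 × 0.000524003 = 0.000288202
Marginal: 0.00520377 + 0.0250098 + 0.000288202 = 0.0305018
Responsibility of Segment A: 0.00520377 / 0.0305018 ≈ 0.171

0.171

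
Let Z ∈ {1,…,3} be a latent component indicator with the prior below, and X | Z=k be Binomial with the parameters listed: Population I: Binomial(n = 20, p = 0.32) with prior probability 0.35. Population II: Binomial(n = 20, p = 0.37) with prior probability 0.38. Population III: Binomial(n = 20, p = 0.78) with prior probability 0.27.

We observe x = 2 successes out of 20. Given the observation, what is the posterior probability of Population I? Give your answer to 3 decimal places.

Apply Bayes' rule: the posterior for each component is proportional to its prior times its likelihood at x.
Binomial probabilities:
  L_I = 0.0188024
  L_II = 0.00635751
  L_III = 1.68481e-10
Multiply by the mixture weights:
  π_I·L_I = 0.35 × 0.0188024 = 0.00658085
  π_II·L_II = 0.38 × 0.00635751 = 0.00241585
  π_III·L_III = 0.27 × 1.68481e-10 = 4.54899e-11
Sum: 0.00658085 + 0.00241585 + 4.54899e-11 = 0.0089967
So the posterior for Population I is 0.00658085 / 0.0089967 ≈ 0.731.

0.731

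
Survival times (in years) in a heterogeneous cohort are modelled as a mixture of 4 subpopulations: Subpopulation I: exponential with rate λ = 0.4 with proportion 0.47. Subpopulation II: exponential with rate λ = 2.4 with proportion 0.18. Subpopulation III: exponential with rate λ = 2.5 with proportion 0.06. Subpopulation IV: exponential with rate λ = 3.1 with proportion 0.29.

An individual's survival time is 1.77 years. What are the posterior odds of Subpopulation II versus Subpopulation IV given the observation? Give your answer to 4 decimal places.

1.6589

Posterior odds = (π_i f_i(x)) / (π_j f_j(x)); the normalising sum cancels.
Exponential densities:
  L_I = 0.4·e^(−0.4·1.77) = 0.4·e^(−0.7080) = 0.197051
  L_II = 2.4·e^(−2.4·1.77) = 2.4·e^(−4.2480) = 0.0343027
  L_III = 2.5·e^(−2.5·1.77) = 2.5·e^(−4.4250) = 0.0299355
  L_IV = 3.1·e^(−3.1·1.77) = 3.1·e^(−5.4870) = 0.0128348
0.00617449 / 0.00372208 ≈ 1.6589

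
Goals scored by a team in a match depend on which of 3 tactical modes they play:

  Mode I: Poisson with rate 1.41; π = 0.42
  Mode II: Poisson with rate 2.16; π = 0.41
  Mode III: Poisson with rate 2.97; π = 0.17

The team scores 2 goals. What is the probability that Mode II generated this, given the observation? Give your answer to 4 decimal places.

0.4400

The responsibility of component k is w_k f_k(x) divided by Σ_j w_j f_j(x).
Poisson probabilities:
  f_I = e^(−1.41)·1.41^2/2! = 0.242691
  f_II = e^(−2.16)·2.16^2/2! = 0.26903
  f_III = e^(−2.97)·2.97^2/2! = 0.226271
Prior × likelihood for each component:
  w_I·f_I = 0.42 × 0.242691 = 0.10193
  w_II·f_II = 0.41 × 0.26903 = 0.110302
  w_III·f_III = 0.17 × 0.226271 = 0.038466
Sum: 0.10193 + 0.110302 + 0.038466 = 0.250699
P(Mode II | data) ≈ 0.4400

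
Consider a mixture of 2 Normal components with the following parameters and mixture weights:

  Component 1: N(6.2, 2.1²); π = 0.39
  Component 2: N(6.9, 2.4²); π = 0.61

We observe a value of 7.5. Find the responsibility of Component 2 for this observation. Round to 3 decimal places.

P(component k | x) = π_k·f_k(x) / marginal(x), where marginal(x) = Σ_j π_j·f_j(x).
Component likelihoods at x = 7.5:
  L_1 = (1/(2.1·√(2π)))·exp(−(7.5−6.2)²/(2·2.1²)) = 0.189973·exp(-0.19161) = 0.156847
  L_2 = (1/(2.4·√(2π)))·exp(−(7.5−6.9)²/(2·2.4²)) = 0.166226·exp(-0.03125) = 0.161112
Multiply by the mixture weights:
  π_1·L_1 = 0.39 × 0.156847 = 0.0611702
  π_2·L_2 = 0.61 × 0.161112 = 0.0982781
Sum: 0.0611702 + 0.0982781 = 0.159448
Responsibility of Component 2: 0.0982781 / 0.159448 ≈ 0.616

0.616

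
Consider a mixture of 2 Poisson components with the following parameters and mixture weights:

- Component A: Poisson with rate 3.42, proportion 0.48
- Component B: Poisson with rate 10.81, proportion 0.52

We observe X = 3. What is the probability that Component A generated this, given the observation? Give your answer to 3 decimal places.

0.979

P(component k | x) = π_k·f_k(x) / marginal(x), where marginal(x) = Σ_j π_j·f_j(x).
Poisson probabilities:
  L_A = 0.218092
  L_B = 0.00425209
Prior × likelihood for each component:
  π_A·L_A = 0.48 × 0.218092 = 0.104684
  π_B·L_B = 0.52 × 0.00425209 = 0.00221109
Denominator: 0.104684 + 0.00221109 = 0.106895
P(Component A | data) = 0.104684 / 0.106895 ≈ 0.979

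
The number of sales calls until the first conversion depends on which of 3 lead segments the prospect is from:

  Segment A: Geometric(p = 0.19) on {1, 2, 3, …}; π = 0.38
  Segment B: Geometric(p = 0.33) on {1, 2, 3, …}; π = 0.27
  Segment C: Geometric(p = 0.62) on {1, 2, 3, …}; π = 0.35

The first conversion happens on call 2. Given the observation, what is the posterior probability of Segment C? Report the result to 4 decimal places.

By Bayes' theorem, P(k | x) = π_k f_k(x) / Σ_j π_j f_j(x).
Geometric probabilities:
  L_A = 0.19·(1−0.19)^1 = 0.19·0.81 = 0.1539
  L_B = 0.33·(1−0.33)^1 = 0.33·0.67 = 0.2211
  L_C = 0.62·(1−0.62)^1 = 0.62·0.38 = 0.2356
Unnormalised posteriors:
  π_A·L_A = 0.38 × 0.1539 = 0.058482
  π_B·L_B = 0.27 × 0.2211 = 0.059697
  π_C·L_C = 0.35 × 0.2356 = 0.08246
Sum: 0.058482 + 0.059697 + 0.08246 = 0.200639
P(Segment C | data) ≈ 0.4110

0.4110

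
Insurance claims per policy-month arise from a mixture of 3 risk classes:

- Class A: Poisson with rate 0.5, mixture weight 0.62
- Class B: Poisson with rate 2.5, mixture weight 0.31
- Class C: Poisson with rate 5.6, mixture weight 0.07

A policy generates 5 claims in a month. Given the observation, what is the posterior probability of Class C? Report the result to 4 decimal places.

0.3635

Apply Bayes' rule: the posterior for each component is proportional to its prior times its likelihood at x.
Component likelihoods at x = 5 claims:
  p_A = e^(−0.5)·0.5^5/5! = 0.000157951
  p_B = e^(−2.5)·2.5^5/5! = 0.0668009
  p_C = e^(−5.6)·5.6^5/5! = 0.169711
Unnormalised posteriors:
  π_A·p_A = 0.62 × 0.000157951 = 9.79294e-05
  π_B·p_B = 0.31 × 0.0668009 = 0.0207083
  π_C·p_C = 0.07 × 0.169711 = 0.0118798
Evidence: 9.79294e-05 + 0.0207083 + 0.0118798 = 0.032686
P(Class C | x) ≈ 0.3635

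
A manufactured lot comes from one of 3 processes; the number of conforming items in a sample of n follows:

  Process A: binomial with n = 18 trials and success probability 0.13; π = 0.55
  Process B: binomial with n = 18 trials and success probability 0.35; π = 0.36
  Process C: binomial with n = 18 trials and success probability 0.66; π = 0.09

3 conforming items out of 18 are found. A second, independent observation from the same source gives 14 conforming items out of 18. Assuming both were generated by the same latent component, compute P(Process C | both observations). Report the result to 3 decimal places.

0.051

P(component k | x) = π_k·f_k(x) / marginal(x), where marginal(x) = Σ_j π_j·f_j(x).
Since both observations come from the same component, the likelihood for component k is f_k(x₁)·f_k(x₂).
  p_A = [C(18,3)·0.13^3·0.87^15 = 816·0.002197·0.123819 = 0.221978] × [6.90248e-10] = 1.5322e-10
  p_B = [C(18,3)·0.35^3·0.65^15 = 816·0.042875·0.00156207 = 0.0546506] × [0.000226114] = 1.23573e-05
  p_C = [C(18,3)·0.66^3·0.34^15 = 816·0.287496·9.37959e-08 = 2.20042e-05] × [0.121689] = 2.67768e-06
Multiply by the mixture weights:
  π_A·p_A = 0.55 × 1.5322e-10 = 8.42708e-11
  π_B·p_B = 0.36 × 1.23573e-05 = 4.44861e-06
  π_C·p_C = 0.09 × 2.67768e-06 = 2.40991e-07
Sum: 8.42708e-11 + 4.44861e-06 + 2.40991e-07 = 4.68969e-06
So the posterior for Process C is 2.40991e-07 / 4.68969e-06 ≈ 0.051.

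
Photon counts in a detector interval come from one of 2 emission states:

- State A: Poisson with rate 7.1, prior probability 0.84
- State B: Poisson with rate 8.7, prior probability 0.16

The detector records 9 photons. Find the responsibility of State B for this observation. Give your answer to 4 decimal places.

Posterior ∝ prior × likelihood, so P(k | x) ∝ π_k f_k(x); normalise over all components.
Evaluate each component's likelihood at the observed value:
  L_A = 0.104249
  L_B = 0.131084
Weight by the priors:
  π_A·L_A = 0.84 × 0.104249 = 0.087569
  π_B·L_B = 0.16 × 0.131084 = 0.0209734
Denominator: 0.087569 + 0.0209734 = 0.108542
P(State B | x) ≈ 0.1932

0.1932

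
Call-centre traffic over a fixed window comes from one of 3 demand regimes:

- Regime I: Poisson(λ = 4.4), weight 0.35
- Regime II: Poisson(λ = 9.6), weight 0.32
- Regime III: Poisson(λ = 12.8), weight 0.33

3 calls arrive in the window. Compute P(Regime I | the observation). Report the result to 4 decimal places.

P(component k | x) = w_k·f_k(x) / marginal(x), where marginal(x) = Σ_j w_j·f_j(x).
Evaluate each component's likelihood at the observed value:
  f_I = e^(−4.4)·4.4^3/3! = 0.174305
  f_II = e^(−9.6)·9.6^3/3! = 0.00998701
  f_III = e^(−12.8)·12.8^3/3! = 0.00096496
Unnormalised posteriors:
  w_I·f_I = 0.35 × 0.174305 = 0.0610069
  w_II·f_II = 0.32 × 0.00998701 = 0.00319584
  w_III·f_III = 0.33 × 0.00096496 = 0.000318437
Normaliser: 0.0610069 + 0.00319584 + 0.000318437 = 0.0645212
So the posterior for Regime I is 0.0610069 / 0.0645212 ≈ 0.9455.

0.9455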